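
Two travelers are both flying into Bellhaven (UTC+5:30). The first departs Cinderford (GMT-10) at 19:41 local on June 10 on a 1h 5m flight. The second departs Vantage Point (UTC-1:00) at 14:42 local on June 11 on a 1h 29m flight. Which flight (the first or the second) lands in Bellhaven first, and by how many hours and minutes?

Flight 1 in UTC: 19:41 + 10:00 = 05:41 on Jun 11.
+1 hour 5 minutes → arrive 06:46 UTC on Jun 11.
Flight 2 in UTC: 14:42 + 1:00 = 15:42 on Jun 11.
+1 hour and 29 minutes → arrive 17:11 UTC on Jun 11.
Flight 1 lands earlier by 10 hours 25 minutes.

the first, by 10 hours 25 minutes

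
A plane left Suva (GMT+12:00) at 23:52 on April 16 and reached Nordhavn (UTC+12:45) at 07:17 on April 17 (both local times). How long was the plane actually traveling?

Nordhavn is 0:45 ahead of Suva.
Clock-face elapsed time (ignoring zones) is 7 hours 25 minutes.
Actual elapsed = 7 hours 25 minutes − 0:45 = 6 hours 40 minutes.

6 hours 40 minutes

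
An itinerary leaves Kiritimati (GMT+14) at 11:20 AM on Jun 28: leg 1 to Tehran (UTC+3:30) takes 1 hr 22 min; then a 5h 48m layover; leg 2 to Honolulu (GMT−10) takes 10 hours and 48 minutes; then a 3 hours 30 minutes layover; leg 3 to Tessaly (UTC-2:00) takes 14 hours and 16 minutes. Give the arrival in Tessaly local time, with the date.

Convert departure to UTC: 11:20 AM − 14:00 = 9:20 PM UTC on Jun 27.
Add 1 hour 22 minutes leg 1 → 10:42 PM UTC.
Add 5 hours 48 minutes layover in Tehran → 4:30 AM UTC (Jun 28).
Add 10 hours 48 minutes leg 2 → 3:18 PM UTC.
Add 3 hours and 30 minutes layover in Honolulu → 6:48 PM UTC.
Add 14 hours 16 minutes leg 3 → 9:04 AM UTC (Jun 29).
Tessaly is UTC−2:00, so local arrival = 9:04 AM − 2:00 = 7:04 AM on Jun 29.

7:04 AM on June 29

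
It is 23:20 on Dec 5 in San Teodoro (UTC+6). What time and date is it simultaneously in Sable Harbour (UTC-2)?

15:20 on Dec 5

In UTC: 23:20 − 6:00 = 17:20 on Dec 5.
Sable Harbour is UTC−2:00: 17:20 − 2:00 = 15:20 on Dec 5.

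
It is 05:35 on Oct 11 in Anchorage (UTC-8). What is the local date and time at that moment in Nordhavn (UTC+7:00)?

20:35 on October 11

Nordhavn is 15:00 ahead of Anchorage.
Shift by the zone difference: 05:35 + 15:00 = 20:35 on Oct 11 in Nordhavn.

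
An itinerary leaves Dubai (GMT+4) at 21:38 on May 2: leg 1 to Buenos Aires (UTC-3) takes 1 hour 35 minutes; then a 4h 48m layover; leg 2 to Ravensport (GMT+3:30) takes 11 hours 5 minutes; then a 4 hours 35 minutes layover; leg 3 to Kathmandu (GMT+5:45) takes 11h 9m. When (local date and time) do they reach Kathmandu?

08:35 on May 4

Convert departure to UTC: 21:38 − 4:00 = 17:38 UTC on May 2.
Add 1 hour and 35 minutes leg 1 → 19:13 UTC.
Add 4 hours 48 minutes layover in Buenos Aires → 00:01 UTC (May 3).
Add 11 hours and 5 minutes leg 2 → 11:06 UTC.
Add 4 hours 35 minutes layover in Ravensport → 15:41 UTC.
Add 11 hours and 9 minutes leg 3 → 02:50 UTC (May 4).
Kathmandu is UTC+5:45, so local arrival = 02:50 + 5:45 = 08:35 on May 4.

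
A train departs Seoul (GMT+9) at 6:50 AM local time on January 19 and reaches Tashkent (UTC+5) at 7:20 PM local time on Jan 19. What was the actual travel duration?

Tashkent is 4:00 behind Seoul.
Clock-face elapsed time (ignoring zones) is 12 hours 30 minutes.
Actual elapsed = 12 hours 30 minutes + 4:00 = 16 hours 30 minutes.

16 hours 30 minutes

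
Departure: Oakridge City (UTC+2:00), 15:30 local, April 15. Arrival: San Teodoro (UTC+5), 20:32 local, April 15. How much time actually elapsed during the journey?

Departure in UTC: 15:30 − 2:00 = 13:30 on Apr 15.
Arrival in UTC: 20:32 − 5:00 = 15:32 on Apr 15.
Elapsed = 15:32 − 13:30 = 2 hours 2 minutes.

2 hours 2 minutes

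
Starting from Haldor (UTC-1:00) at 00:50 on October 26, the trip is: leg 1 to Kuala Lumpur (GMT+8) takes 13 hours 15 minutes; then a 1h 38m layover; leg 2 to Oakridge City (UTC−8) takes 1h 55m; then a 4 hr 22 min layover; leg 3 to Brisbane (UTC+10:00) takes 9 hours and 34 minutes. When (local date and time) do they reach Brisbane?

18:34 on October 27

Convert departure to UTC: 00:50 + 1:00 = 01:50 UTC on Oct 26.
Add 13 hours 15 minutes leg 1 → 15:05 UTC.
Add 1 hour 38 minutes layover in Kuala Lumpur → 16:43 UTC.
Add 1 hour 55 minutes leg 2 → 18:38 UTC.
Add 4 hours and 22 minutes layover in Oakridge City → 23:00 UTC.
Add 9 hours and 34 minutes leg 3 → 08:34 UTC (Oct 27).
Brisbane is UTC+10:00, so local arrival = 08:34 + 10:00 = 18:34 on Oct 27.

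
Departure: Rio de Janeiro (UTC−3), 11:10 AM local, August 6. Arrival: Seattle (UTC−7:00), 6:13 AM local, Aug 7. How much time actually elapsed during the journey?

Departure in UTC: 11:10 AM + 3:00 = 2:10 PM on Aug 6.
Arrival in UTC: 6:13 AM + 7:00 = 1:13 PM on Aug 7.
Elapsed = 1:13 PM − 2:10 PM (+1 day) = 23 hours 3 minutes.

23 hours 3 minutes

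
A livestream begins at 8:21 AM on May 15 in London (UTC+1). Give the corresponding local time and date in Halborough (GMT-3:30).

3:51 AM on May 15

In UTC: 8:21 AM − 1:00 = 7:21 AM on May 15.
Halborough is UTC−3:30: 7:21 AM − 3:30 = 3:51 AM on May 15.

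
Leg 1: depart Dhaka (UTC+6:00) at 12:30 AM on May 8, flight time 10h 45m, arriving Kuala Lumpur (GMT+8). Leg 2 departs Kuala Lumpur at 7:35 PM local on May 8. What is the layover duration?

Convert departure to UTC: 12:30 AM − 6:00 = 6:30 PM UTC on May 7.
Add 10 hours 45 minutes flight time → 5:15 AM UTC (May 8).
Kuala Lumpur is UTC+8:00, so local arrival = 5:15 AM + 8:00 = 1:15 PM on May 8.
Layover = 7:35 PM − 1:15 PM = 6 hours 20 minutes.

6 hours 20 minutes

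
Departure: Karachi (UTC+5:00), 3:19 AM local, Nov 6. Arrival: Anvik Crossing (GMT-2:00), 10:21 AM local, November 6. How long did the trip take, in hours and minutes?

14 hours 2 minutes

Departure in UTC: 3:19 AM − 5:00 = 10:19 PM on Nov 5.
Arrival in UTC: 10:21 AM + 2:00 = 12:21 PM on Nov 6.
Elapsed = 12:21 PM − 10:19 PM (+1 day) = 14 hours 2 minutes.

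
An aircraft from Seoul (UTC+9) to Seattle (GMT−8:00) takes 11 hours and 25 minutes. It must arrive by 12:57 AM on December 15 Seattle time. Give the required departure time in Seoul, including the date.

6:32 AM on Dec 15

Target arrival in UTC: 12:57 AM + 8:00 = 8:57 AM on Dec 15.
Subtract 11 hours and 25 minutes → departure 9:32 PM UTC on Dec 14.
Seoul is UTC+9:00: 9:32 PM + 9:00 = 6:32 AM on Dec 15.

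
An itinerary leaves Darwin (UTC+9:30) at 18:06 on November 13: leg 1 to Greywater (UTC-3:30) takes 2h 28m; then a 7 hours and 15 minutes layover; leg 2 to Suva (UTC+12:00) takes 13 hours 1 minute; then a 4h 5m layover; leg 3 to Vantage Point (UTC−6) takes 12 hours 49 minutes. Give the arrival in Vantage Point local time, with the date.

18:14 on Nov 14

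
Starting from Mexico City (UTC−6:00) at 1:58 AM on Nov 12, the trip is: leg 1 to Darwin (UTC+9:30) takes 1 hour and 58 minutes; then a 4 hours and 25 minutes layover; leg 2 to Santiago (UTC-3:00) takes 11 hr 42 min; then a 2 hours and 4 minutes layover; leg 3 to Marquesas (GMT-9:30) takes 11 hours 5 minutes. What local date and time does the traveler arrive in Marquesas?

5:42 AM on November 13

Convert departure to UTC: 1:58 AM + 6:00 = 7:58 AM UTC on Nov 12.
Add 1 hour and 58 minutes leg 1 → 9:56 AM UTC.
Add 4 hours 25 minutes layover in Darwin → 2:21 PM UTC.
Add 11 hours and 42 minutes leg 2 → 2:03 AM UTC (Nov 13).
Add 2 hours and 4 minutes layover in Santiago → 4:07 AM UTC.
Add 11 hours and 5 minutes leg 3 → 3:12 PM UTC.
Marquesas is UTC−9:30, so local arrival = 3:12 PM − 9:30 = 5:42 AM on Nov 13.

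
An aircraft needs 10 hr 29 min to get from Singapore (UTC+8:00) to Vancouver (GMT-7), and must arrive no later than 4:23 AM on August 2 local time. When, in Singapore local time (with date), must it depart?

8:54 AM on August 2

Target arrival in UTC: 4:23 AM + 7:00 = 11:23 AM on Aug 2.
Subtract 10 hours 29 minutes → departure 12:54 AM UTC on Aug 2.
Singapore is UTC+8:00: 12:54 AM + 8:00 = 8:54 AM on Aug 2.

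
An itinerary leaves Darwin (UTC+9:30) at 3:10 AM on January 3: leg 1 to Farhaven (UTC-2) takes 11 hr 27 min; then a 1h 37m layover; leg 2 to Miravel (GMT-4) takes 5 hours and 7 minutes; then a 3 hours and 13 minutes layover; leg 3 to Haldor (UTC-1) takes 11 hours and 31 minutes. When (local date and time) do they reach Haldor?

1:35 AM on Jan 4

Convert departure to UTC: 3:10 AM − 9:30 = 5:40 PM UTC on Jan 2.
Add 11 hours 27 minutes leg 1 → 5:07 AM UTC (Jan 3).
Add 1 hour 37 minutes layover in Farhaven → 6:44 AM UTC.
Add 5 hours and 7 minutes leg 2 → 11:51 AM UTC.
Add 3 hours 13 minutes layover in Miravel → 3:04 PM UTC.
Add 11 hours and 31 minutes leg 3 → 2:35 AM UTC (Jan 4).
Haldor is UTC−1:00, so local arrival = 2:35 AM − 1:00 = 1:35 AM on Jan 4.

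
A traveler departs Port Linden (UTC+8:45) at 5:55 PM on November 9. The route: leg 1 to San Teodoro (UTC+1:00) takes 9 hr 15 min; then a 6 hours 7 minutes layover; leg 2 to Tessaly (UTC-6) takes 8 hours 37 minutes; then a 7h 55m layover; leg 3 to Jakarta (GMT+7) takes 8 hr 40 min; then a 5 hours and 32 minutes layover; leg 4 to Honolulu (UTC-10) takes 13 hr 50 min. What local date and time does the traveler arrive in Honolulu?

Convert departure to UTC: 5:55 PM − 8:45 = 9:10 AM UTC on Nov 9.
Add 9 hours 15 minutes leg 1 → 6:25 PM UTC.
Add 6 hours 7 minutes layover in San Teodoro → 12:32 AM UTC (Nov 10).
Add 8 hours 37 minutes leg 2 → 9:09 AM UTC.
Add 7 hours and 55 minutes layover in Tessaly → 5:04 PM UTC.
Add 8 hours and 40 minutes leg 3 → 1:44 AM UTC (Nov 11).
Add 5 hours 32 minutes layover in Jakarta → 7:16 AM UTC.
Add 13 hours 50 minutes leg 4 → 9:06 PM UTC.
Honolulu is UTC−10:00, so local arrival = 9:06 PM − 10:00 = 11:06 AM on Nov 11.

11:06 AM on November 11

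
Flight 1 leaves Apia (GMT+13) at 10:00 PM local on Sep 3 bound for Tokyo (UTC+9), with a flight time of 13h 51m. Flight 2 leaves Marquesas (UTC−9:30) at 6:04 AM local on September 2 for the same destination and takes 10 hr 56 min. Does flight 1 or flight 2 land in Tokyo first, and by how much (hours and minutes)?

the second, by 20 hours 21 minutes

Flight 1 in UTC: 10:00 PM − 13:00 = 9:00 AM on Sep 3.
+13 hours and 51 minutes → arrive 10:51 PM UTC on Sep 3.
Flight 2 in UTC: 6:04 AM + 9:30 = 3:34 PM on Sep 2.
+10 hours and 56 minutes → arrive 2:30 AM UTC on Sep 3.
Flight 2 lands earlier by 20 hours 21 minutes.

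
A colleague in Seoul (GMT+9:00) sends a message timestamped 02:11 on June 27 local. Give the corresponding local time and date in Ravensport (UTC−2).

15:11 on June 26

Ravensport is 11:00 behind Seoul.
Shift by the zone difference: 02:11 − 11:00 = 15:11 on Jun 26 in Ravensport.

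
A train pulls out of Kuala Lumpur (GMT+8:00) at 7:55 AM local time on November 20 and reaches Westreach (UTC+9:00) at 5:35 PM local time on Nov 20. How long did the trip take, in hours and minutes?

8 hours 40 minutes

Departure in UTC: 7:55 AM − 8:00 = 11:55 PM on Nov 19.
Arrival in UTC: 5:35 PM − 9:00 = 8:35 AM on Nov 20.
Elapsed = 8:35 AM − 11:55 PM (+1 day) = 8 hours 40 minutes.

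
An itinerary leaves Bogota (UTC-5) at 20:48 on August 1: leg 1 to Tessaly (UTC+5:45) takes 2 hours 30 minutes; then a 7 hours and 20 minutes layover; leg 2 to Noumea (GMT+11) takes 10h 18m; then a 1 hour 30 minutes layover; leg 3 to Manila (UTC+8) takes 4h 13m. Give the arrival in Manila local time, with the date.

11:39 on Aug 3

Convert departure to UTC: 20:48 + 5:00 = 01:48 UTC on Aug 2.
Add 2 hours and 30 minutes leg 1 → 04:18 UTC.
Add 7 hours 20 minutes layover in Tessaly → 11:38 UTC.
Add 10 hours and 18 minutes leg 2 → 21:56 UTC.
Add 1 hour 30 minutes layover in Noumea → 23:26 UTC.
Add 4 hours 13 minutes leg 3 → 03:39 UTC (Aug 3).
Manila is UTC+8:00, so local arrival = 03:39 + 8:00 = 11:39 on Aug 3.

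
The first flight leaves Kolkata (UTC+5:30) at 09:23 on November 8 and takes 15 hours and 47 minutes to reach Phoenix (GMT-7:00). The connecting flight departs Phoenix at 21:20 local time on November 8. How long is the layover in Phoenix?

8 hours 40 minutes

Convert departure to UTC: 09:23 − 5:30 = 03:53 UTC on Nov 8.
Add 15 hours and 47 minutes flight time → 19:40 UTC.
Phoenix is UTC−7:00, so local arrival = 19:40 − 7:00 = 12:40 on Nov 8.
Layover = 21:20 − 12:40 = 8 hours 40 minutes.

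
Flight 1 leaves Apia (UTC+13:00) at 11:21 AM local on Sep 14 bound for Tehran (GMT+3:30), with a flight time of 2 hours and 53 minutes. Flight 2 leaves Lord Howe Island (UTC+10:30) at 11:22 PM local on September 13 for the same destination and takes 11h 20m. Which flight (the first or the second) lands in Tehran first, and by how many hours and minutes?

the second, by 1 hour 2 minutes

Flight 1 in UTC: 11:21 AM − 13:00 = 10:21 PM on Sep 13.
+2 hours and 53 minutes → arrive 1:14 AM UTC on Sep 14.
Flight 2 in UTC: 11:22 PM − 10:30 = 12:52 PM on Sep 13.
+11 hours and 20 minutes → arrive 12:12 AM UTC on Sep 14.
Flight 2 lands earlier by 1 hour 2 minutes.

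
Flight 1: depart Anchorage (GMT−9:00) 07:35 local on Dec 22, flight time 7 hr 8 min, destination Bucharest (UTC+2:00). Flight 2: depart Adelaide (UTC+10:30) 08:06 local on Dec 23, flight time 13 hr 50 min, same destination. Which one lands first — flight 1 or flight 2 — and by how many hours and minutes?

the first, by 11 hours 43 minutes

Flight 1 in UTC: 07:35 + 9:00 = 16:35 on Dec 22.
+7 hours 8 minutes → arrive 23:43 UTC on Dec 22.
Flight 2 in UTC: 08:06 − 10:30 = 21:36 on Dec 22.
+13 hours 50 minutes → arrive 11:26 UTC on Dec 23.
Flight 1 lands earlier by 11 hours 43 minutes.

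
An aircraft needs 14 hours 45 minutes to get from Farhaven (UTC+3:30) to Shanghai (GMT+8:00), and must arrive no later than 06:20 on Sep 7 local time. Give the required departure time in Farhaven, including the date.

Target arrival in UTC: 06:20 − 8:00 = 22:20 on Sep 6.
Subtract 14 hours and 45 minutes → departure 07:35 UTC on Sep 6.
Farhaven is UTC+3:30: 07:35 + 3:30 = 11:05 on Sep 6.

11:05 on September 6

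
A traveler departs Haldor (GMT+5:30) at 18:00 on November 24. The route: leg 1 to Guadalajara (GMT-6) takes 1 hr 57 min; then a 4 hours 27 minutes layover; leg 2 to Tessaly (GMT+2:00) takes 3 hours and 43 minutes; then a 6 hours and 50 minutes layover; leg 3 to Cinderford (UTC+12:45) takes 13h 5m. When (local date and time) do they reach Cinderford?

Convert departure to UTC: 18:00 − 5:30 = 12:30 UTC on Nov 24.
Add 1 hour and 57 minutes leg 1 → 14:27 UTC.
Add 4 hours 27 minutes layover in Guadalajara → 18:54 UTC.
Add 3 hours 43 minutes leg 2 → 22:37 UTC.
Add 6 hours 50 minutes layover in Tessaly → 05:27 UTC (Nov 25).
Add 13 hours 5 minutes leg 3 → 18:32 UTC.
Cinderford is UTC+12:45, so local arrival = 18:32 + 12:45 = 07:17 on Nov 26.

07:17 on November 26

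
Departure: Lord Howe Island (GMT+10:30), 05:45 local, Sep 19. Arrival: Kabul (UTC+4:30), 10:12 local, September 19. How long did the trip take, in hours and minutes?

Departure in UTC: 05:45 − 10:30 = 19:15 on Sep 18.
Arrival in UTC: 10:12 − 4:30 = 05:42 on Sep 19.
Elapsed = 05:42 − 19:15 (+1 day) = 10 hours 27 minutes.

10 hours 27 minutes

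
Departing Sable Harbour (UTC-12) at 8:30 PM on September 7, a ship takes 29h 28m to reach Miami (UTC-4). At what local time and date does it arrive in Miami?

9:58 AM on September 9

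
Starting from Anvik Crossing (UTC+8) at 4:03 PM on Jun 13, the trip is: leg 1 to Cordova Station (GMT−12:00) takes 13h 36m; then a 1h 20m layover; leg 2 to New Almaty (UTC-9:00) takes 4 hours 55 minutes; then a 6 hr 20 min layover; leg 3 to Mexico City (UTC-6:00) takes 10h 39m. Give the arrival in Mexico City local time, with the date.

2:53 PM on Jun 14

Convert departure to UTC: 4:03 PM − 8:00 = 8:03 AM UTC on Jun 13.
Add 13 hours and 36 minutes leg 1 → 9:39 PM UTC.
Add 1 hour and 20 minutes layover in Cordova Station → 10:59 PM UTC.
Add 4 hours and 55 minutes leg 2 → 3:54 AM UTC (Jun 14).
Add 6 hours and 20 minutes layover in New Almaty → 10:14 AM UTC.
Add 10 hours and 39 minutes leg 3 → 8:53 PM UTC.
Mexico City is UTC−6:00, so local arrival = 8:53 PM − 6:00 = 2:53 PM on Jun 14.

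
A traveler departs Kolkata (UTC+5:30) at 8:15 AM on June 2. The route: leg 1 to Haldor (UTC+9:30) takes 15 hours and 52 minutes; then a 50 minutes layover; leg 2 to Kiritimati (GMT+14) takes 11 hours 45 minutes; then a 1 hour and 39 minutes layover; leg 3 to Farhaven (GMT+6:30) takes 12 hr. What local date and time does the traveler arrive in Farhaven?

3:21 AM on June 4

Convert departure to UTC: 8:15 AM − 5:30 = 2:45 AM UTC on Jun 2.
Add 15 hours and 52 minutes leg 1 → 6:37 PM UTC.
Add 50 minutes layover in Haldor → 7:27 PM UTC.
Add 11 hours and 45 minutes leg 2 → 7:12 AM UTC (Jun 3).
Add 1 hour and 39 minutes layover in Kiritimati → 8:51 AM UTC.
Add 12 hours leg 3 → 8:51 PM UTC.
Farhaven is UTC+6:30, so local arrival = 8:51 PM + 6:30 = 3:21 AM on Jun 4.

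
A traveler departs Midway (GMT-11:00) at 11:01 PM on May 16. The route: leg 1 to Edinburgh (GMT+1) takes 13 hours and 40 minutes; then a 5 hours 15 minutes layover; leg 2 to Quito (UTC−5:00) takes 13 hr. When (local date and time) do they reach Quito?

Convert departure to UTC: 11:01 PM + 11:00 = 10:01 AM UTC on May 17.
Add 13 hours 40 minutes leg 1 → 11:41 PM UTC.
Add 5 hours 15 minutes layover in Edinburgh → 4:56 AM UTC (May 18).
Add 13 hours leg 2 → 5:56 PM UTC.
Quito is UTC−5:00, so local arrival = 5:56 PM − 5:00 = 12:56 PM on May 18.

12:56 PM on May 18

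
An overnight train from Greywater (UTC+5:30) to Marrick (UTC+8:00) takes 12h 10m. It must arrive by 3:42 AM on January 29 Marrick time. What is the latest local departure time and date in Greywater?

Target arrival in UTC: 3:42 AM − 8:00 = 7:42 PM on Jan 28.
Subtract 12 hours and 10 minutes → departure 7:32 AM UTC on Jan 28.
Greywater is UTC+5:30: 7:32 AM + 5:30 = 1:02 PM on Jan 28.

1:02 PM on Jan 28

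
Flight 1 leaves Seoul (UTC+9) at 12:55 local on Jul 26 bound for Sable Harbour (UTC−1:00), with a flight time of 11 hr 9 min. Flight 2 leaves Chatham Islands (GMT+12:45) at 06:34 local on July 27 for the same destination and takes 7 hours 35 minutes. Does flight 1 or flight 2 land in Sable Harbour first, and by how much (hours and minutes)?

the first, by 10 hours 20 minutes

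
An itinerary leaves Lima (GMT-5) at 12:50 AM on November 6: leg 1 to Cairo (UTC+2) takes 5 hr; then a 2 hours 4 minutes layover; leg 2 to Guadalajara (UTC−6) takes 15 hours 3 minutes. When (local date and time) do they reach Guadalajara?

9:57 PM on November 6

Convert departure to UTC: 12:50 AM + 5:00 = 5:50 AM UTC on Nov 6.
Add 5 hours leg 1 → 10:50 AM UTC.
Add 2 hours and 4 minutes layover in Cairo → 12:54 PM UTC.
Add 15 hours and 3 minutes leg 2 → 3:57 AM UTC (Nov 7).
Guadalajara is UTC−6:00, so local arrival = 3:57 AM − 6:00 = 9:57 PM on Nov 6.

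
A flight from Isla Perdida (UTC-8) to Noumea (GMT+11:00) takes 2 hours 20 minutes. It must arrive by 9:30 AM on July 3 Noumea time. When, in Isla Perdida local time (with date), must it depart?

12:10 PM on July 2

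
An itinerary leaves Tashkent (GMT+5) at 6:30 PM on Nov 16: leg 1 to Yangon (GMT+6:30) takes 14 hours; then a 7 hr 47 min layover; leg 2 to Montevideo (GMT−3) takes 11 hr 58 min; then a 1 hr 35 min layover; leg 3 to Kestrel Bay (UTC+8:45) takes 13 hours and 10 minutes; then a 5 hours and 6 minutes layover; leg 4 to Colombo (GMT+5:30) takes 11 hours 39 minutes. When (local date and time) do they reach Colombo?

Convert departure to UTC: 6:30 PM − 5:00 = 1:30 PM UTC on Nov 16.
Add 14 hours leg 1 → 3:30 AM UTC (Nov 17).
Add 7 hours 47 minutes layover in Yangon → 11:17 AM UTC.
Add 11 hours and 58 minutes leg 2 → 11:15 PM UTC.
Add 1 hour 35 minutes layover in Montevideo → 12:50 AM UTC (Nov 18).
Add 13 hours and 10 minutes leg 3 → 2:00 PM UTC.
Add 5 hours and 6 minutes layover in Kestrel Bay → 7:06 PM UTC.
Add 11 hours and 39 minutes leg 4 → 6:45 AM UTC (Nov 19).
Colombo is UTC+5:30, so local arrival = 6:45 AM + 5:30 = 12:15 PM on Nov 19.

12:15 PM on November 19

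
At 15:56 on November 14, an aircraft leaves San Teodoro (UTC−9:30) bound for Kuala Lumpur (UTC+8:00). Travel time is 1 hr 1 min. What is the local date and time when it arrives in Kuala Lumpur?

10:27 on November 15

Convert departure to UTC: 15:56 + 9:30 = 01:26 UTC on Nov 15.
Add 1 hour 1 minute travel time → 02:27 UTC.
Kuala Lumpur is UTC+8:00, so local arrival = 02:27 + 8:00 = 10:27 on Nov 15.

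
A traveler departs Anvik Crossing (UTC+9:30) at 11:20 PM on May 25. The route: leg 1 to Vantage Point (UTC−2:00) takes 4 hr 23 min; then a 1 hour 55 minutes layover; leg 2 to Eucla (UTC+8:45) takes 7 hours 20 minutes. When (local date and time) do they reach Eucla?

12:13 PM on May 26

Convert departure to UTC: 11:20 PM − 9:30 = 1:50 PM UTC on May 25.
Add 4 hours and 23 minutes leg 1 → 6:13 PM UTC.
Add 1 hour 55 minutes layover in Vantage Point → 8:08 PM UTC.
Add 7 hours and 20 minutes leg 2 → 3:28 AM UTC (May 26).
Eucla is UTC+8:45, so local arrival = 3:28 AM + 8:45 = 12:13 PM on May 26.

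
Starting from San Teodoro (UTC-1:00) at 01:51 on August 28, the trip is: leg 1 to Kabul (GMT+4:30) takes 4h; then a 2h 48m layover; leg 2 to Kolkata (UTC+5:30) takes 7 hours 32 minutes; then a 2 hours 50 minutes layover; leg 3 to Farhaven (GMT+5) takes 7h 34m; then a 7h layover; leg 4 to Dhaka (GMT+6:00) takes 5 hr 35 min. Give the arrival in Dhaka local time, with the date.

Convert departure to UTC: 01:51 + 1:00 = 02:51 UTC on Aug 28.
Add 4 hours leg 1 → 06:51 UTC.
Add 2 hours and 48 minutes layover in Kabul → 09:39 UTC.
Add 7 hours and 32 minutes leg 2 → 17:11 UTC.
Add 2 hours and 50 minutes layover in Kolkata → 20:01 UTC.
Add 7 hours and 34 minutes leg 3 → 03:35 UTC (Aug 29).
Add 7 hours layover in Farhaven → 10:35 UTC.
Add 5 hours 35 minutes leg 4 → 16:10 UTC.
Dhaka is UTC+6:00, so local arrival = 16:10 + 6:00 = 22:10 on Aug 29.

22:10 on Aug 29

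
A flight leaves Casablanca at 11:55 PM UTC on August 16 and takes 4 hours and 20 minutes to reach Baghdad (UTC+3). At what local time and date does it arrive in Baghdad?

7:15 AM on August 17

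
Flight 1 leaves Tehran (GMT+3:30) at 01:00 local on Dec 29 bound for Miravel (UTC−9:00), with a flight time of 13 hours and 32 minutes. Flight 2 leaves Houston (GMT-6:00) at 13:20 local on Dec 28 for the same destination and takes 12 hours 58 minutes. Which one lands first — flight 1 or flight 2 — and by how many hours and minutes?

the second, by 2 hours 44 minutes

Flight 1 in UTC: 01:00 − 3:30 = 21:30 on Dec 28.
+13 hours 32 minutes → arrive 11:02 UTC on Dec 29.
Flight 2 in UTC: 13:20 + 6:00 = 19:20 on Dec 28.
+12 hours 58 minutes → arrive 08:18 UTC on Dec 29.
Flight 2 lands earlier by 2 hours 44 minutes.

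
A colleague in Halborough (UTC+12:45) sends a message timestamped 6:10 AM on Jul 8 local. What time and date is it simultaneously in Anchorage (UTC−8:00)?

9:25 AM on July 7

In UTC: 6:10 AM − 12:45 = 5:25 PM on Jul 7.
Anchorage is UTC−8:00: 5:25 PM − 8:00 = 9:25 AM on Jul 7.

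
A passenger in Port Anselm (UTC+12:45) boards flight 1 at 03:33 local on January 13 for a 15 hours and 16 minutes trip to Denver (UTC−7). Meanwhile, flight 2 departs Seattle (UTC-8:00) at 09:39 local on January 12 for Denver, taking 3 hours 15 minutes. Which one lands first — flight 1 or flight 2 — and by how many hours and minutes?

the second, by 9 hours 10 minutes

Flight 1 in UTC: 03:33 − 12:45 = 14:48 on Jan 12.
+15 hours and 16 minutes → arrive 06:04 UTC on Jan 13.
Flight 2 in UTC: 09:39 + 8:00 = 17:39 on Jan 12.
+3 hours and 15 minutes → arrive 20:54 UTC on Jan 12.
Flight 2 lands earlier by 9 hours 10 minutes.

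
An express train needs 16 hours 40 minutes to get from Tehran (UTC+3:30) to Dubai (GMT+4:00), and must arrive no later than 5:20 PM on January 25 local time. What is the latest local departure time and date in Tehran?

Target arrival in UTC: 5:20 PM − 4:00 = 1:20 PM on Jan 25.
Subtract 16 hours and 40 minutes → departure 8:40 PM UTC on Jan 24.
Tehran is UTC+3:30: 8:40 PM + 3:30 = 12:10 AM on Jan 25.

12:10 AM on Jan 25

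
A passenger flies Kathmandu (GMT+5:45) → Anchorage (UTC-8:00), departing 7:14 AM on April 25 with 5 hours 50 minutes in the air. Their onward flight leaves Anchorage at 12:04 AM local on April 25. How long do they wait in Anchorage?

Convert departure to UTC: 7:14 AM − 5:45 = 1:29 AM UTC on Apr 25.
Add 5 hours 50 minutes flight time → 7:19 AM UTC.
Anchorage is UTC−8:00, so local arrival = 7:19 AM − 8:00 = 11:19 PM on Apr 24.
Layover = 12:04 AM − 11:19 PM (+1 day) = 45 minutes.

45 minutes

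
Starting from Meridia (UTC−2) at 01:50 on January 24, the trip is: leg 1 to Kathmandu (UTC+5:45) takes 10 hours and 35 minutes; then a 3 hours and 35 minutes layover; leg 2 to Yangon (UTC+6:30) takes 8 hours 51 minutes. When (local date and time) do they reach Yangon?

09:21 on January 25

Convert departure to UTC: 01:50 + 2:00 = 03:50 UTC on Jan 24.
Add 10 hours and 35 minutes leg 1 → 14:25 UTC.
Add 3 hours 35 minutes layover in Kathmandu → 18:00 UTC.
Add 8 hours 51 minutes leg 2 → 02:51 UTC (Jan 25).
Yangon is UTC+6:30, so local arrival = 02:51 + 6:30 = 09:21 on Jan 25.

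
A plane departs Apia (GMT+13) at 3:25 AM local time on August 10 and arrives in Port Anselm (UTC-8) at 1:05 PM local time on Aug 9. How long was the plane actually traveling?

6 hours 40 minutes

Port Anselm is 21:00 behind Apia.
Clock-face elapsed time (ignoring zones) is −14 hours 20 minutes.
Actual elapsed = −14 hours 20 minutes + 21:00 = 6 hours 40 minutes.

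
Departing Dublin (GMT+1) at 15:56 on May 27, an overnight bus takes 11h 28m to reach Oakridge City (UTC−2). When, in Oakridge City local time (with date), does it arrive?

Convert departure to UTC: 15:56 − 1:00 = 14:56 UTC on May 27.
Add 11 hours 28 minutes travel time → 02:24 UTC (May 28).
Oakridge City is UTC−2:00, so local arrival = 02:24 − 2:00 = 00:24 on May 28.

00:24 on May 28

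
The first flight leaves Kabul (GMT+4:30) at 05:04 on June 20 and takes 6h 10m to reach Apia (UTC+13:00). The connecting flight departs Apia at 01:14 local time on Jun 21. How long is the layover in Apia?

Convert departure to UTC: 05:04 − 4:30 = 00:34 UTC on Jun 20.
Add 6 hours and 10 minutes flight time → 06:44 UTC.
Apia is UTC+13:00, so local arrival = 06:44 + 13:00 = 19:44 on Jun 20.
Layover = 01:14 − 19:44 (+1 day) = 5 hours 30 minutes.

5 hours 30 minutes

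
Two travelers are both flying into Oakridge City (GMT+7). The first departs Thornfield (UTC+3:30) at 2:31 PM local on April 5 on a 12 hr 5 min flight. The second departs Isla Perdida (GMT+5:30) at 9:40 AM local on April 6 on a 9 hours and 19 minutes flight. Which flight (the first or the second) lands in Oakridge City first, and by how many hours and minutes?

Flight 1 in UTC: 2:31 PM − 3:30 = 11:01 AM on Apr 5.
+12 hours 5 minutes → arrive 11:06 PM UTC on Apr 5.
Flight 2 in UTC: 9:40 AM − 5:30 = 4:10 AM on Apr 6.
+9 hours and 19 minutes → arrive 1:29 PM UTC on Apr 6.
Flight 1 lands earlier by 14 hours 23 minutes.

the first, by 14 hours 23 minutes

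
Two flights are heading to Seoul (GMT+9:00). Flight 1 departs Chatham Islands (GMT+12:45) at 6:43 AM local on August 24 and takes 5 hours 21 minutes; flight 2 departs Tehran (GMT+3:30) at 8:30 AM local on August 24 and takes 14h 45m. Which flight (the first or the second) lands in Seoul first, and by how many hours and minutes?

Flight 1 in UTC: 6:43 AM − 12:45 = 5:58 PM on Aug 23.
+5 hours and 21 minutes → arrive 11:19 PM UTC on Aug 23.
Flight 2 in UTC: 8:30 AM − 3:30 = 5:00 AM on Aug 24.
+14 hours 45 minutes → arrive 7:45 PM UTC on Aug 24.
Flight 1 lands earlier by 20 hours 26 minutes.

the first, by 20 hours 26 minutes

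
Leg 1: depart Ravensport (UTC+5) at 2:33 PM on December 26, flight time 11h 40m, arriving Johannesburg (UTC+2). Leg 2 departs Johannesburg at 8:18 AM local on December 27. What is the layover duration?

9 hours 5 minutes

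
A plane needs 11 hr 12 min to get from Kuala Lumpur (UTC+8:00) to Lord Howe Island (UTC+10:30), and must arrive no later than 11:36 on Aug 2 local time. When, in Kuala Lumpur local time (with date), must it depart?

21:54 on August 1

Target arrival in UTC: 11:36 − 10:30 = 01:06 on Aug 2.
Subtract 11 hours and 12 minutes → departure 13:54 UTC on Aug 1.
Kuala Lumpur is UTC+8:00: 13:54 + 8:00 = 21:54 on Aug 1.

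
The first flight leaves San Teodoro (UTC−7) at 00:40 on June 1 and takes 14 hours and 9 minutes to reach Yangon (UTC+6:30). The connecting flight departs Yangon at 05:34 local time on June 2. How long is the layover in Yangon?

1 hour 15 minutes

Convert departure to UTC: 00:40 + 7:00 = 07:40 UTC on Jun 1.
Add 14 hours 9 minutes flight time → 21:49 UTC.
Yangon is UTC+6:30, so local arrival = 21:49 + 6:30 = 04:19 on Jun 2.
Layover = 05:34 − 04:19 = 1 hour 15 minutes.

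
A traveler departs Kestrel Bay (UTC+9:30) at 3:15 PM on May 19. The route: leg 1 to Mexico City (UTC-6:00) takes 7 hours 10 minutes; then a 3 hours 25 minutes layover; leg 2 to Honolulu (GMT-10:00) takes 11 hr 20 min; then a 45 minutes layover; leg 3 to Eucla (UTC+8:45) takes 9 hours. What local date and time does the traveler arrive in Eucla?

Convert departure to UTC: 3:15 PM − 9:30 = 5:45 AM UTC on May 19.
Add 7 hours and 10 minutes leg 1 → 12:55 PM UTC.
Add 3 hours and 25 minutes layover in Mexico City → 4:20 PM UTC.
Add 11 hours and 20 minutes leg 2 → 3:40 AM UTC (May 20).
Add 45 minutes layover in Honolulu → 4:25 AM UTC.
Add 9 hours leg 3 → 1:25 PM UTC.
Eucla is UTC+8:45, so local arrival = 1:25 PM + 8:45 = 10:10 PM on May 20.

10:10 PM on May 20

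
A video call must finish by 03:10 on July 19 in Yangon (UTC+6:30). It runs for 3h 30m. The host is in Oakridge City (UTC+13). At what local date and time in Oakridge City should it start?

06:10 on July 19

Target end time in UTC: 03:10 − 6:30 = 20:40 on Jul 18.
Subtract 3 hours 30 minutes → start 17:10 UTC on Jul 18.
Oakridge City is UTC+13:00: 17:10 + 13:00 = 06:10 on Jul 19.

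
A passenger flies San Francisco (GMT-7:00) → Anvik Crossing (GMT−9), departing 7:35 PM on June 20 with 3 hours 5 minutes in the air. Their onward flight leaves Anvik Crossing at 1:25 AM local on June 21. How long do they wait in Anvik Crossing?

Convert departure to UTC: 7:35 PM + 7:00 = 2:35 AM UTC on Jun 21.
Add 3 hours and 5 minutes flight time → 5:40 AM UTC.
Anvik Crossing is UTC−9:00, so local arrival = 5:40 AM − 9:00 = 8:40 PM on Jun 20.
Layover = 1:25 AM − 8:40 PM (+1 day) = 4 hours 45 minutes.

4 hours 45 minutes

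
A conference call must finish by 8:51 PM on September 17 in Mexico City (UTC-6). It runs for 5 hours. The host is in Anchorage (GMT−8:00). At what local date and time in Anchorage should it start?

Target end time in UTC: 8:51 PM + 6:00 = 2:51 AM on Sep 18.
Subtract 5 hours → start 9:51 PM UTC on Sep 17.
Anchorage is UTC−8:00: 9:51 PM − 8:00 = 1:51 PM on Sep 17.

1:51 PM on September 17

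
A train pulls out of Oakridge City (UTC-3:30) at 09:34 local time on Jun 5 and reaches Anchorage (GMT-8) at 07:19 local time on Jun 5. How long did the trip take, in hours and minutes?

Departure in UTC: 09:34 + 3:30 = 13:04 on Jun 5.
Arrival in UTC: 07:19 + 8:00 = 15:19 on Jun 5.
Elapsed = 15:19 − 13:04 = 2 hours 15 minutes.

2 hours 15 minutes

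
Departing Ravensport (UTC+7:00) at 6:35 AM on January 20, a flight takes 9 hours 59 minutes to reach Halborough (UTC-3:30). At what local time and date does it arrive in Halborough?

6:04 AM on Jan 20

Convert departure to UTC: 6:35 AM − 7:00 = 11:35 PM UTC on Jan 19.
Add 9 hours and 59 minutes travel time → 9:34 AM UTC (Jan 20).
Halborough is UTC−3:30, so local arrival = 9:34 AM − 3:30 = 6:04 AM on Jan 20.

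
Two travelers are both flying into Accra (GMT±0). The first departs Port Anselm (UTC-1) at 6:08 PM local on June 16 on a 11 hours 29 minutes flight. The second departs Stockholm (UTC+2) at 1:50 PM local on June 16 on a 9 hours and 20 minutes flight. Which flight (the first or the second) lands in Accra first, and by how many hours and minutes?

the second, by 9 hours 27 minutes

Flight 1 in UTC: 6:08 PM + 1:00 = 7:08 PM on Jun 16.
+11 hours and 29 minutes → arrive 6:37 AM UTC on Jun 17.
Flight 2 in UTC: 1:50 PM − 2:00 = 11:50 AM on Jun 16.
+9 hours and 20 minutes → arrive 9:10 PM UTC on Jun 16.
Flight 2 lands earlier by 9 hours 27 minutes.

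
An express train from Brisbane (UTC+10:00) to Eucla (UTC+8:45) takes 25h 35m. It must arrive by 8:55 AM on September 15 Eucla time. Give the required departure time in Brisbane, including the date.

Target arrival in UTC: 8:55 AM − 8:45 = 12:10 AM on Sep 15.
Subtract 25 hours 35 minutes → departure 10:35 PM UTC on Sep 13.
Brisbane is UTC+10:00: 10:35 PM + 10:00 = 8:35 AM on Sep 14.

8:35 AM on September 14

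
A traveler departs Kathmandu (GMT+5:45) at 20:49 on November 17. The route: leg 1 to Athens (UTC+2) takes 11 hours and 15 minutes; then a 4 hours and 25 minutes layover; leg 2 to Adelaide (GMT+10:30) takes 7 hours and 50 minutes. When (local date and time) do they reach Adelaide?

Convert departure to UTC: 20:49 − 5:45 = 15:04 UTC on Nov 17.
Add 11 hours 15 minutes leg 1 → 02:19 UTC (Nov 18).
Add 4 hours 25 minutes layover in Athens → 06:44 UTC.
Add 7 hours and 50 minutes leg 2 → 14:34 UTC.
Adelaide is UTC+10:30, so local arrival = 14:34 + 10:30 = 01:04 on Nov 19.

01:04 on November 19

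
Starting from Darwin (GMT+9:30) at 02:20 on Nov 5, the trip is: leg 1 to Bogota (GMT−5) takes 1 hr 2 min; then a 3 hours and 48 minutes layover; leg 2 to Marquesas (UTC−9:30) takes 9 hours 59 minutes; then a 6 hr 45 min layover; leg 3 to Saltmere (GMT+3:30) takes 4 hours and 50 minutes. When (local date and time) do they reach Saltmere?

22:44 on Nov 5

Convert departure to UTC: 02:20 − 9:30 = 16:50 UTC on Nov 4.
Add 1 hour 2 minutes leg 1 → 17:52 UTC.
Add 3 hours and 48 minutes layover in Bogota → 21:40 UTC.
Add 9 hours 59 minutes leg 2 → 07:39 UTC (Nov 5).
Add 6 hours 45 minutes layover in Marquesas → 14:24 UTC.
Add 4 hours 50 minutes leg 3 → 19:14 UTC.
Saltmere is UTC+3:30, so local arrival = 19:14 + 3:30 = 22:44 on Nov 5.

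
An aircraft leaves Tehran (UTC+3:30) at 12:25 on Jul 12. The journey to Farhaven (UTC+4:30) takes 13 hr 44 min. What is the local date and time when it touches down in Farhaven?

Convert departure to UTC: 12:25 − 3:30 = 08:55 UTC on Jul 12.
Add 13 hours 44 minutes travel time → 22:39 UTC.
Farhaven is UTC+4:30, so local arrival = 22:39 + 4:30 = 03:09 on Jul 13.

03:09 on July 13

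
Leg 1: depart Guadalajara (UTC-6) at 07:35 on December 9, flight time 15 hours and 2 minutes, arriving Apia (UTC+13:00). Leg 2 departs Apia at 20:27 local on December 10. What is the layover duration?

Convert departure to UTC: 07:35 + 6:00 = 13:35 UTC on Dec 9.
Add 15 hours 2 minutes flight time → 04:37 UTC (Dec 10).
Apia is UTC+13:00, so local arrival = 04:37 + 13:00 = 17:37 on Dec 10.
Layover = 20:27 − 17:37 = 2 hours 50 minutes.

2 hours 50 minutes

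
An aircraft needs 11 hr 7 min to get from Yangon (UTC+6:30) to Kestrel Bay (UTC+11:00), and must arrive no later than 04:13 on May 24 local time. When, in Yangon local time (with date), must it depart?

Target arrival in UTC: 04:13 − 11:00 = 17:13 on May 23.
Subtract 11 hours 7 minutes → departure 06:06 UTC on May 23.
Yangon is UTC+6:30: 06:06 + 6:30 = 12:36 on May 23.

12:36 on May 23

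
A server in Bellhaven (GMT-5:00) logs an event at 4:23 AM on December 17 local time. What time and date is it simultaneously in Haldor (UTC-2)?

Haldor is 3:00 ahead of Bellhaven.
Shift by the zone difference: 4:23 AM + 3:00 = 7:23 AM on Dec 17 in Haldor.

7:23 AM on Dec 17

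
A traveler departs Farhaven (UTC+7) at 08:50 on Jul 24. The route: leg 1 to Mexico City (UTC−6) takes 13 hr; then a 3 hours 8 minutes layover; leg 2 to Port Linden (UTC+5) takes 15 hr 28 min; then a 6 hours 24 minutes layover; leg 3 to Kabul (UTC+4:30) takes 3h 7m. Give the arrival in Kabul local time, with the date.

23:27 on July 25

Convert departure to UTC: 08:50 − 7:00 = 01:50 UTC on Jul 24.
Add 13 hours leg 1 → 14:50 UTC.
Add 3 hours 8 minutes layover in Mexico City → 17:58 UTC.
Add 15 hours 28 minutes leg 2 → 09:26 UTC (Jul 25).
Add 6 hours and 24 minutes layover in Port Linden → 15:50 UTC.
Add 3 hours and 7 minutes leg 3 → 18:57 UTC.
Kabul is UTC+4:30, so local arrival = 18:57 + 4:30 = 23:27 on Jul 25.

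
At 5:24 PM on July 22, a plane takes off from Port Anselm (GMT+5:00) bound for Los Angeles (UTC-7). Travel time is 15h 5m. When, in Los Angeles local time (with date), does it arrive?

8:29 PM on Jul 22

Convert departure to UTC: 5:24 PM − 5:00 = 12:24 PM UTC on Jul 22.
Add 15 hours and 5 minutes travel time → 3:29 AM UTC (Jul 23).
Los Angeles is UTC−7:00, so local arrival = 3:29 AM − 7:00 = 8:29 PM on Jul 22.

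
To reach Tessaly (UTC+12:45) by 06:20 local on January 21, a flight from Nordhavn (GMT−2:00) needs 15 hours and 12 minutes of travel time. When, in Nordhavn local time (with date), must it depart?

00:23 on January 20

Target arrival in UTC: 06:20 − 12:45 = 17:35 on Jan 20.
Subtract 15 hours 12 minutes → departure 02:23 UTC on Jan 20.
Nordhavn is UTC−2:00: 02:23 − 2:00 = 00:23 on Jan 20.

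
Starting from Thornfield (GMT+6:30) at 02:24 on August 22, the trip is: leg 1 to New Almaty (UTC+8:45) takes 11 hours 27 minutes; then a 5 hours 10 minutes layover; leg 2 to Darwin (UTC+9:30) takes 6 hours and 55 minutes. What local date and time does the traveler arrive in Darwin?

Convert departure to UTC: 02:24 − 6:30 = 19:54 UTC on Aug 21.
Add 11 hours and 27 minutes leg 1 → 07:21 UTC (Aug 22).
Add 5 hours and 10 minutes layover in New Almaty → 12:31 UTC.
Add 6 hours and 55 minutes leg 2 → 19:26 UTC.
Darwin is UTC+9:30, so local arrival = 19:26 + 9:30 = 04:56 on Aug 23.

04:56 on August 23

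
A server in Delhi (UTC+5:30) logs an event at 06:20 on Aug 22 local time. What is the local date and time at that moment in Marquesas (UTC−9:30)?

15:20 on August 21

In UTC: 06:20 − 5:30 = 00:50 on Aug 22.
Marquesas is UTC−9:30: 00:50 − 9:30 = 15:20 on Aug 21.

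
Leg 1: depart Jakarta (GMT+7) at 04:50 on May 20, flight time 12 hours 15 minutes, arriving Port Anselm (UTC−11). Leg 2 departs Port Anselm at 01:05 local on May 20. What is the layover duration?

2 hours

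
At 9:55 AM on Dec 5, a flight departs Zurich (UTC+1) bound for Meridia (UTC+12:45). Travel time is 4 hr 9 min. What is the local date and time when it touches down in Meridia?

Convert departure to UTC: 9:55 AM − 1:00 = 8:55 AM UTC on Dec 5.
Add 4 hours 9 minutes travel time → 1:04 PM UTC.
Meridia is UTC+12:45, so local arrival = 1:04 PM + 12:45 = 1:49 AM on Dec 6.

1:49 AM on December 6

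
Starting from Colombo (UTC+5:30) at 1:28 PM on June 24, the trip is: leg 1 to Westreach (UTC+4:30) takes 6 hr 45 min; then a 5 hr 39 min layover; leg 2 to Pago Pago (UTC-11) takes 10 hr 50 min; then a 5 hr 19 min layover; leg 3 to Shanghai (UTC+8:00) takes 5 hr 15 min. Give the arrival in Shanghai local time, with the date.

1:46 AM on June 26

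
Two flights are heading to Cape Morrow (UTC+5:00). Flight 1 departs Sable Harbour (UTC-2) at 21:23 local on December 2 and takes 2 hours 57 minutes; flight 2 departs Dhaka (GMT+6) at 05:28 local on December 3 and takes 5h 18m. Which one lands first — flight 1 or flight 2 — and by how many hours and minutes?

the first, by 2 hours 26 minutes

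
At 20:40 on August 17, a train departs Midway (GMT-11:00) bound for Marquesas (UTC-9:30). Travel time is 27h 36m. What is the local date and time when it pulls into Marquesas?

01:46 on August 19

Marquesas is 1:30 ahead of Midway.
After 27 hours 36 minutes it is 00:16 (Aug 19) in Midway.
Shift by the zone difference: 00:16 + 1:30 = 01:46 on Aug 19 in Marquesas.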